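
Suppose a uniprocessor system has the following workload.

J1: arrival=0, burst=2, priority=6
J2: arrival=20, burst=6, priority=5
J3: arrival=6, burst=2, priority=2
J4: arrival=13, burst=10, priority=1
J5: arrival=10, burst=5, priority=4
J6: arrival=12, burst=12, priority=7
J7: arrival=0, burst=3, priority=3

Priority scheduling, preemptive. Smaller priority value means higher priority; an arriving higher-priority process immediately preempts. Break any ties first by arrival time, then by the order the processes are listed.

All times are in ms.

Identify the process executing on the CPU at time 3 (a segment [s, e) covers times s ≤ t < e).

Timeline: | J7 0-3 | J1 3-5 | idle 5-6 | J3 6-8 | idle 8-10 | J5 10-13 | J4 13-23 | J5 23-25 | J2 25-31 | J6 31-43 |
Completion: J1=5  J2=31  J3=8  J4=23  J5=25  J6=43  J7=3
Turnaround (C−A): J1=5  J2=11  J3=2  J4=10  J5=15  J6=31  J7=3

J1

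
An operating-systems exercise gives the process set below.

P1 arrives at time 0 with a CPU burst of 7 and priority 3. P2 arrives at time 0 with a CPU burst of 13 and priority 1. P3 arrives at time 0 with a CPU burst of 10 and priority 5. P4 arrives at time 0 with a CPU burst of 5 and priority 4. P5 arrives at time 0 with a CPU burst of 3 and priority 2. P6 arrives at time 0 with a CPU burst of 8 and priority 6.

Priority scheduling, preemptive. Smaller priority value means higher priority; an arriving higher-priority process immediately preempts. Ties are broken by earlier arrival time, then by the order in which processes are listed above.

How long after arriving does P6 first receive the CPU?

38

Gantt: | P2 0-13 | P5 13-16 | P1 16-23 | P4 23-28 | P3 28-38 | P6 38-46 |
Completion: P1=23  P2=13  P3=38  P4=28  P5=16  P6=46
Response(P6) = first start − arrival = 38 − 0 = 38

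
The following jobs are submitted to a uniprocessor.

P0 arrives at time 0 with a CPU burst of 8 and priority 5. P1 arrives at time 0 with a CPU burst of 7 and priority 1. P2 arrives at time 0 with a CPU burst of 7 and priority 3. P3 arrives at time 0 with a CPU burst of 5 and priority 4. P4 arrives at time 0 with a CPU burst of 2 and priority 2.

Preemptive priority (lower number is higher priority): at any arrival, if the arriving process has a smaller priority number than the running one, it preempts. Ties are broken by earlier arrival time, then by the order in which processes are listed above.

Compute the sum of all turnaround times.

82

Schedule: | P1 0-7 | P4 7-9 | P2 9-16 | P3 16-21 | P0 21-29 |
Completion: P0=29  P1=7  P2=16  P3=21  P4=9
Turnaround = completion − arrival: P0=29, P1=7, P2=16, P3=21, P4=9
Total turnaround = 29 + 7 + 16 + 21 + 9 = 82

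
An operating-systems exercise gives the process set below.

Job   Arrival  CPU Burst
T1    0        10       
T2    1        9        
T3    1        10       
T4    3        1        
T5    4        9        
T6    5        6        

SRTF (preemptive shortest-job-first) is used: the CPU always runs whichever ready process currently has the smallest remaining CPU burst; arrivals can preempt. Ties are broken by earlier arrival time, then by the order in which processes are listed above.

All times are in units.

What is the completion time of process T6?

17

Schedule: | T1 0-3 | T4 3-4 | T1 4-11 | T6 11-17 | T2 17-26 | T5 26-35 | T3 35-45 |
Completion: T1=11  T2=26  T3=45  T4=4  T5=35  T6=17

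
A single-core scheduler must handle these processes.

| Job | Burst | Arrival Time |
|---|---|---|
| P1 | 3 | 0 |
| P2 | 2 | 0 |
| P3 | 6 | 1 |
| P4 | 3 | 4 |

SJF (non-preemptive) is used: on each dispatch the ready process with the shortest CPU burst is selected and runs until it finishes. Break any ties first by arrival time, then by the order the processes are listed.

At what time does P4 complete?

8

Schedule: | P2 0-2 | P1 2-5 | P4 5-8 | P3 8-14 |
Completion: P1=5  P2=2  P3=14  P4=8
Turnaround (C−A): P1=5  P2=2  P3=13  P4=4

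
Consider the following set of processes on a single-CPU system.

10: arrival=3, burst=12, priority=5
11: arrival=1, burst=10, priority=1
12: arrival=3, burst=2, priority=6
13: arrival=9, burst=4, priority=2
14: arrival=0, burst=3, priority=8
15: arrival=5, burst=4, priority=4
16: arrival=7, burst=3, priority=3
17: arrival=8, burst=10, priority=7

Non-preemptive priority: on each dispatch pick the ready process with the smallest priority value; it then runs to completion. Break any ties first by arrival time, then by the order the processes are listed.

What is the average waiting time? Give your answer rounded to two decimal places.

14.38

Timeline: | 14 0-3 | 11 3-13 | 13 13-17 | 16 17-20 | 15 20-24 | 10 24-36 | 12 36-38 | 17 38-48 |
Completion: 10=36  11=13  12=38  13=17  14=3  15=24  16=20  17=48
Turnaround (C−A): 10=33  11=12  12=35  13=8  14=3  15=19  16=13  17=40
Waiting times: 10=21, 11=2, 12=33, 13=4, 14=0, 15=15, 16=10, 17=30
Average waiting = (21+2+33+4+0+15+10+30) / 8 = 115/8 = 14.38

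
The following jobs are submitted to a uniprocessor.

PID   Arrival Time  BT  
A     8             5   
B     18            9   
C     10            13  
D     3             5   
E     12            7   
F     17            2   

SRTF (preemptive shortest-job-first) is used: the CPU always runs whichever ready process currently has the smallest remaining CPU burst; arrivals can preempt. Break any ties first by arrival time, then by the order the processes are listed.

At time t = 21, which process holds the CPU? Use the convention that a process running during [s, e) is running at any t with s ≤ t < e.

Timeline: | idle 0-3 | D 3-8 | A 8-13 | E 13-17 | F 17-19 | E 19-22 | B 22-31 | C 31-44 |
Completion: A=13  B=31  C=44  D=8  E=22  F=19
Turnaround (C−A): A=5  B=13  C=34  D=5  E=10  F=2

E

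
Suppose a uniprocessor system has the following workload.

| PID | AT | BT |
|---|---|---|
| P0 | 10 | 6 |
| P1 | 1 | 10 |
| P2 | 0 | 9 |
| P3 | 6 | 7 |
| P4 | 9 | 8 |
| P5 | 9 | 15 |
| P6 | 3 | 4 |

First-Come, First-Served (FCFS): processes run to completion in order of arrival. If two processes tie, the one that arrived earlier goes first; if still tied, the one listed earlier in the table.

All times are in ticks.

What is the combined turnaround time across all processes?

193

Schedule: | P2 0-9 | P1 9-19 | P6 19-23 | P3 23-30 | P4 30-38 | P5 38-53 | P0 53-59 |
Completion: P0=59  P1=19  P2=9  P3=30  P4=38  P5=53  P6=23
Turnaround (C−A): P0=49  P1=18  P2=9  P3=24  P4=29  P5=44  P6=20
Turnaround = completion − arrival: P0=49, P1=18, P2=9, P3=24, P4=29, P5=44, P6=20
Total turnaround = 49 + 18 + 9 + 24 + 29 + 44 + 20 = 193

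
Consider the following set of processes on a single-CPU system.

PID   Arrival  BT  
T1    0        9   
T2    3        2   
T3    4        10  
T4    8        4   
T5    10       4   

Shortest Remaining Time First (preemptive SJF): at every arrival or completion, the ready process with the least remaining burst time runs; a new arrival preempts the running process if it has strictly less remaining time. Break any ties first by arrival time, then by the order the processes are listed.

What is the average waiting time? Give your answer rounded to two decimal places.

5.00

Schedule: | T1 0-3 | T2 3-5 | T1 5-11 | T4 11-15 | T5 15-19 | T3 19-29 |
Completion: T1=11  T2=5  T3=29  T4=15  T5=19
Turnaround (C−A): T1=11  T2=2  T3=25  T4=7  T5=9
Waiting times: T1=2, T2=0, T3=15, T4=3, T5=5
Average waiting = (2+0+15+3+5) / 5 = 25/5 = 5.00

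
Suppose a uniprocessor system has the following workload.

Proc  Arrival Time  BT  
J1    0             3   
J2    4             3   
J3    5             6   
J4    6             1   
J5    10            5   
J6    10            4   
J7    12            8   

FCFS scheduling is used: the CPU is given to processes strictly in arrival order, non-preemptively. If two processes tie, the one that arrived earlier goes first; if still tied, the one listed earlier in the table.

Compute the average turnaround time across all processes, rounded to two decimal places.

9.00

Gantt: | J1 0-3 | idle 3-4 | J2 4-7 | J3 7-13 | J4 13-14 | J5 14-19 | J6 19-23 | J7 23-31 |
Completion: J1=3  J2=7  J3=13  J4=14  J5=19  J6=23  J7=31
Turnaround times: J1=3, J2=3, J3=8, J4=8, J5=9, J6=13, J7=19
Average turnaround = (3+3+8+8+9+13+19) / 7 = 63/7 = 9.00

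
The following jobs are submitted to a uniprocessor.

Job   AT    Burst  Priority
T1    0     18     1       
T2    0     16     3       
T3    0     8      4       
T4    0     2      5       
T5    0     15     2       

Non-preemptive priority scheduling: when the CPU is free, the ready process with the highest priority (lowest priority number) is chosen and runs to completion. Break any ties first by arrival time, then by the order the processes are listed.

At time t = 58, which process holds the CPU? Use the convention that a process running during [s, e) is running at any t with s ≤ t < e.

T4

Gantt: | T1 0-18 | T5 18-33 | T2 33-49 | T3 49-57 | T4 57-59 |
Completion: T1=18  T2=49  T3=57  T4=59  T5=33
Turnaround (C−A): T1=18  T2=49  T3=57  T4=59  T5=33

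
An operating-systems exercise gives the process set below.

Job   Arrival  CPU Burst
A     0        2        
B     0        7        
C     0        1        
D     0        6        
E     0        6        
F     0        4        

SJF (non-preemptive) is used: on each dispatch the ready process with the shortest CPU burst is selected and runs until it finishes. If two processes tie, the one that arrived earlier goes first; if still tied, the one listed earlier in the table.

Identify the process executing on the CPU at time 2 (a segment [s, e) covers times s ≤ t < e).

Schedule: | C 0-1 | A 1-3 | F 3-7 | D 7-13 | E 13-19 | B 19-26 |
Completion: A=3  B=26  C=1  D=13  E=19  F=7

A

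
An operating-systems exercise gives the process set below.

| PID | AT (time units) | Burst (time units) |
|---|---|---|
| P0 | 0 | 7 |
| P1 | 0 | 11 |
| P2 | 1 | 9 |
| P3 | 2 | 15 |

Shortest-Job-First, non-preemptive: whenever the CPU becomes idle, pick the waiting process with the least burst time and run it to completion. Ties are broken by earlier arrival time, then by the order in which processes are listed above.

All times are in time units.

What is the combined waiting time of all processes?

47

Gantt: | P0 0-7 | P2 7-16 | P1 16-27 | P3 27-42 |
Completion: P0=7  P1=27  P2=16  P3=42
Waiting = turnaround − burst: P0=0, P1=16, P2=6, P3=25
Total waiting = 0 + 16 + 6 + 25 = 47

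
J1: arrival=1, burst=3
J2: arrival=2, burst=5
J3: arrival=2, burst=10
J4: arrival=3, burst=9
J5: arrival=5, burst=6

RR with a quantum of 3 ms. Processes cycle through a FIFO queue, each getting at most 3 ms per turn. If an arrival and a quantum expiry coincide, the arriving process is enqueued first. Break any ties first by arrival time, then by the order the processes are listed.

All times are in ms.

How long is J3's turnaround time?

Schedule: | idle 0-1 | J1 1-4 | J2 4-7 | J3 7-10 | J4 10-13 | J5 13-16 | J2 16-18 | J3 18-21 | J4 21-24 | J5 24-27 | J3 27-30 | J4 30-33 | J3 33-34 |
Completion: J1=4  J2=18  J3=34  J4=33  J5=27
Turnaround (C−A): J1=3  J2=16  J3=32  J4=30  J5=22
Turnaround(J3) = completion − arrival = 34 − 2 = 32

32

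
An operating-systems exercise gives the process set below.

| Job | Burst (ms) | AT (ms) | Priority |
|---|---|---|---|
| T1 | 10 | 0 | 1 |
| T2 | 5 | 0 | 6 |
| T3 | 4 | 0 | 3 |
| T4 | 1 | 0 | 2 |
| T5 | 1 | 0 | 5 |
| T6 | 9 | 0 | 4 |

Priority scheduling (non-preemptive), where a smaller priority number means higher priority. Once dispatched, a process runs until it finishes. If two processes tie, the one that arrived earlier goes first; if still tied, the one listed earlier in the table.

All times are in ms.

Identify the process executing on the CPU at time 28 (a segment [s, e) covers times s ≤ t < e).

Gantt: | T1 0-10 | T4 10-11 | T3 11-15 | T6 15-24 | T5 24-25 | T2 25-30 |
Completion: T1=10  T2=30  T3=15  T4=11  T5=25  T6=24

T2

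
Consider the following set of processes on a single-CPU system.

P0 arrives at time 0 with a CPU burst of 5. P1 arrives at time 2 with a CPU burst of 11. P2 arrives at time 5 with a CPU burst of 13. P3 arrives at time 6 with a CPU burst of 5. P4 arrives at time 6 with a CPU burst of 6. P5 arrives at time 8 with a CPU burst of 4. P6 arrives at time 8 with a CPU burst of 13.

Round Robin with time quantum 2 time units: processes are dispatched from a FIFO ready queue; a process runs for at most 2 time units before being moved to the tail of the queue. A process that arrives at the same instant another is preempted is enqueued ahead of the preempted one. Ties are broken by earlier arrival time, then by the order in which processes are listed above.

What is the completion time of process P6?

Gantt: | P0 0-2 | P1 2-4 | P0 4-6 | P1 6-8 | P2 8-10 | P3 10-12 | P4 12-14 | P0 14-15 | P5 15-17 | P6 17-19 | P1 19-21 | P2 21-23 | P3 23-25 | P4 25-27 | P5 27-29 | P6 29-31 | P1 31-33 | P2 33-35 | P3 35-36 | P4 36-38 | P6 38-40 | P1 40-42 | P2 42-44 | P6 44-46 | P1 46-47 | P2 47-49 | P6 49-51 | P2 51-53 | P6 53-55 | P2 55-56 | P6 56-57 |
Completion: P0=15  P1=47  P2=56  P3=36  P4=38  P5=29  P6=57

57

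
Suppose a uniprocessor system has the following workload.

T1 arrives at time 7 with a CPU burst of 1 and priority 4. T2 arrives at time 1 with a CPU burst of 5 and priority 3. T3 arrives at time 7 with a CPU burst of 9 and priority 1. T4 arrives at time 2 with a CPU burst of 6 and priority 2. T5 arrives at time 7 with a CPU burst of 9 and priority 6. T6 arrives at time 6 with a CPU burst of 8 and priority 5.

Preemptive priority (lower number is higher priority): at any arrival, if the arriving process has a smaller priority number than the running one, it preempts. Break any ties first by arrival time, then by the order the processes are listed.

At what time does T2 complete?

21

Timeline: | idle 0-1 | T2 1-2 | T4 2-7 | T3 7-16 | T4 16-17 | T2 17-21 | T1 21-22 | T6 22-30 | T5 30-39 |
Completion: T1=22  T2=21  T3=16  T4=17  T5=39  T6=30
Turnaround (C−A): T1=15  T2=20  T3=9  T4=15  T5=32  T6=24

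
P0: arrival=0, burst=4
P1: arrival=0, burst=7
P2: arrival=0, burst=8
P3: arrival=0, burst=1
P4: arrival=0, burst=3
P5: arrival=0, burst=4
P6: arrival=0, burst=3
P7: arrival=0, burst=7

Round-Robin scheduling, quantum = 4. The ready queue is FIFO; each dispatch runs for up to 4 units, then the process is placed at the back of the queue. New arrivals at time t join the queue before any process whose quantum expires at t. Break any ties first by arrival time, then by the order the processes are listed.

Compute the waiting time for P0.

0

Timeline: | P0 0-4 | P1 4-8 | P2 8-12 | P3 12-13 | P4 13-16 | P5 16-20 | P6 20-23 | P7 23-27 | P1 27-30 | P2 30-34 | P7 34-37 |
Completion: P0=4  P1=30  P2=34  P3=13  P4=16  P5=20  P6=23  P7=37
Turnaround (C−A): P0=4  P1=30  P2=34  P3=13  P4=16  P5=20  P6=23  P7=37
Waiting(P0) = turnaround − burst = 4 − 4 = 0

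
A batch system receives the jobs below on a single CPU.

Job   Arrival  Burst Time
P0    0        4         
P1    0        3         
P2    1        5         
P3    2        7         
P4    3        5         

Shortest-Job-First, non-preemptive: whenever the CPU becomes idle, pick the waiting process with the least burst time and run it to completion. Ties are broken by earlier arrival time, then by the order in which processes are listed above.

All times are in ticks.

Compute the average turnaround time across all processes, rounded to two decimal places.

Schedule: | P1 0-3 | P0 3-7 | P2 7-12 | P4 12-17 | P3 17-24 |
Completion: P0=7  P1=3  P2=12  P3=24  P4=17
Turnaround times: P0=7, P1=3, P2=11, P3=22, P4=14
Average turnaround = (7+3+11+22+14) / 5 = 57/5 = 11.40

11.40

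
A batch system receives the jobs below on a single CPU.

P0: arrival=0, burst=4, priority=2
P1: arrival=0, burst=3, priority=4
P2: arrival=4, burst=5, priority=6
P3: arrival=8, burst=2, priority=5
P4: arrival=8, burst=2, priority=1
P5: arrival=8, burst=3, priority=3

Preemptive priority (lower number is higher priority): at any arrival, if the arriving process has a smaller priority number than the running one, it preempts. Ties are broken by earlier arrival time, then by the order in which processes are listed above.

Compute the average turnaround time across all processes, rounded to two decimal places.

6.67

Gantt: | P0 0-4 | P1 4-7 | P2 7-8 | P4 8-10 | P5 10-13 | P3 13-15 | P2 15-19 |
Completion: P0=4  P1=7  P2=19  P3=15  P4=10  P5=13
Turnaround (C−A): P0=4  P1=7  P2=15  P3=7  P4=2  P5=5
Turnaround times: P0=4, P1=7, P2=15, P3=7, P4=2, P5=5
Average turnaround = (4+7+15+7+2+5) / 6 = 40/6 = 6.67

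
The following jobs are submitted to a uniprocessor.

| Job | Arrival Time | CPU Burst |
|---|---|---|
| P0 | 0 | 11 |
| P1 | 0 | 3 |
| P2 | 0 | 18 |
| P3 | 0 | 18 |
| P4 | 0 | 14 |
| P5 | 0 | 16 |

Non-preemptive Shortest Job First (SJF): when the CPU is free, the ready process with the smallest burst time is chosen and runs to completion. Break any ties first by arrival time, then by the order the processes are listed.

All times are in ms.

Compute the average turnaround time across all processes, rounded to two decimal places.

Gantt: | P1 0-3 | P0 3-14 | P4 14-28 | P5 28-44 | P2 44-62 | P3 62-80 |
Completion: P0=14  P1=3  P2=62  P3=80  P4=28  P5=44
Turnaround (C−A): P0=14  P1=3  P2=62  P3=80  P4=28  P5=44
Turnaround times: P0=14, P1=3, P2=62, P3=80, P4=28, P5=44
Average turnaround = (14+3+62+80+28+44) / 6 = 231/6 = 38.50

38.50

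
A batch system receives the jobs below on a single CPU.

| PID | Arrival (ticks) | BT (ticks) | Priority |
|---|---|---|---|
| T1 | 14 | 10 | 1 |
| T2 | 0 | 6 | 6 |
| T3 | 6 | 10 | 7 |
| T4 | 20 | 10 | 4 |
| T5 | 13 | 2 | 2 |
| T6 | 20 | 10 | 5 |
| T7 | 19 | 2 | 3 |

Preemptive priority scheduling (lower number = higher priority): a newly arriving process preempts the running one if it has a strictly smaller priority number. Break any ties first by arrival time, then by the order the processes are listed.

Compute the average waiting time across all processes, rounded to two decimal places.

10.57

Timeline: | T2 0-6 | T3 6-13 | T5 13-14 | T1 14-24 | T5 24-25 | T7 25-27 | T4 27-37 | T6 37-47 | T3 47-50 |
Completion: T1=24  T2=6  T3=50  T4=37  T5=25  T6=47  T7=27
Turnaround (C−A): T1=10  T2=6  T3=44  T4=17  T5=12  T6=27  T7=8
Waiting times: T1=0, T2=0, T3=34, T4=7, T5=10, T6=17, T7=6
Average waiting = (0+0+34+7+10+17+6) / 7 = 74/7 = 10.57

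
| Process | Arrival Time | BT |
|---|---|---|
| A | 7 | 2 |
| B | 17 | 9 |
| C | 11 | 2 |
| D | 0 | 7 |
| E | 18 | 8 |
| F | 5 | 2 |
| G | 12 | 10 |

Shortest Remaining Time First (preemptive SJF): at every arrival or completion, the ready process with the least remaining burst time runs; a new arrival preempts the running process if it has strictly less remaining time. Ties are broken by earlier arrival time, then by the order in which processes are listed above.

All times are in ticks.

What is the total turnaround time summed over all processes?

Timeline: | D 0-7 | F 7-9 | A 9-11 | C 11-13 | G 13-23 | E 23-31 | B 31-40 |
Completion: A=11  B=40  C=13  D=7  E=31  F=9  G=23
Turnaround = completion − arrival: A=4, B=23, C=2, D=7, E=13, F=4, G=11
Total turnaround = 4 + 23 + 2 + 7 + 13 + 4 + 11 = 64

64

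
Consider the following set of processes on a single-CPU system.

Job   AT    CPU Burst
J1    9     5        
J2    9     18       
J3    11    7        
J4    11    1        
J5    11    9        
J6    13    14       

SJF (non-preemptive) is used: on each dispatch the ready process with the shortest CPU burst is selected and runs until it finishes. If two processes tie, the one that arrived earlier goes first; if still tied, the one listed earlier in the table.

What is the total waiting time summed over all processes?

Gantt: | idle 0-9 | J1 9-14 | J4 14-15 | J3 15-22 | J5 22-31 | J6 31-45 | J2 45-63 |
Completion: J1=14  J2=63  J3=22  J4=15  J5=31  J6=45
Turnaround (C−A): J1=5  J2=54  J3=11  J4=4  J5=20  J6=32
Waiting = turnaround − burst: J1=0, J2=36, J3=4, J4=3, J5=11, J6=18
Total waiting = 0 + 36 + 4 + 3 + 11 + 18 = 72

72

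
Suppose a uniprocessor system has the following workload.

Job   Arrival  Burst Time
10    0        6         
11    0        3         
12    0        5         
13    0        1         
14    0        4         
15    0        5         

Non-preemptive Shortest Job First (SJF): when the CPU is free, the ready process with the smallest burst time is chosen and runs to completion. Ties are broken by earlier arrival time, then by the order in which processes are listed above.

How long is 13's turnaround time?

1

Schedule: | 13 0-1 | 11 1-4 | 14 4-8 | 12 8-13 | 15 13-18 | 10 18-24 |
Completion: 10=24  11=4  12=13  13=1  14=8  15=18
Turnaround(13) = completion − arrival = 1 − 0 = 1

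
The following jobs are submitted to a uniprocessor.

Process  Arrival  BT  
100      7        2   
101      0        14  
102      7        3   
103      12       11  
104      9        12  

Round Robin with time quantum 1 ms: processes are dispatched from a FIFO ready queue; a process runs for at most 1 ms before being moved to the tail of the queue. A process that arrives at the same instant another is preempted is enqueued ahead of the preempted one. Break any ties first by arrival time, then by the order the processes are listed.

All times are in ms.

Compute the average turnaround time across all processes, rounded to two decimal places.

21.20

Gantt: | 101 0-7 | 100 7-8 | 102 8-9 | 101 9-10 | 100 10-11 | 104 11-12 | 102 12-13 | 101 13-14 | 103 14-15 | 104 15-16 | 102 16-17 | 101 17-18 | 103 18-19 | 104 19-20 | 101 20-21 | 103 21-22 | 104 22-23 | 101 23-24 | 103 24-25 | 104 25-26 | 101 26-27 | 103 27-28 | 104 28-29 | 101 29-30 | 103 30-31 | 104 31-32 | 103 32-33 | 104 33-34 | 103 34-35 | 104 35-36 | 103 36-37 | 104 37-38 | 103 38-39 | 104 39-40 | 103 40-41 | 104 41-42 |
Completion: 100=11  101=30  102=17  103=41  104=42
Turnaround times: 100=4, 101=30, 102=10, 103=29, 104=33
Average turnaround = (4+30+10+29+33) / 5 = 106/5 = 21.20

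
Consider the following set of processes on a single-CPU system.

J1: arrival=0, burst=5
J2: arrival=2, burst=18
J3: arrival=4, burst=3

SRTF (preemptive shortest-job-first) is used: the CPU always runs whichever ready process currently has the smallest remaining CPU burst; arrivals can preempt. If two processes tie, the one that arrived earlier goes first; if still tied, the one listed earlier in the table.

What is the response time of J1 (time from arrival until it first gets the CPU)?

Timeline: | J1 0-5 | J3 5-8 | J2 8-26 |
Completion: J1=5  J2=26  J3=8
Turnaround (C−A): J1=5  J2=24  J3=4
Response(J1) = first start − arrival = 0 − 0 = 0

0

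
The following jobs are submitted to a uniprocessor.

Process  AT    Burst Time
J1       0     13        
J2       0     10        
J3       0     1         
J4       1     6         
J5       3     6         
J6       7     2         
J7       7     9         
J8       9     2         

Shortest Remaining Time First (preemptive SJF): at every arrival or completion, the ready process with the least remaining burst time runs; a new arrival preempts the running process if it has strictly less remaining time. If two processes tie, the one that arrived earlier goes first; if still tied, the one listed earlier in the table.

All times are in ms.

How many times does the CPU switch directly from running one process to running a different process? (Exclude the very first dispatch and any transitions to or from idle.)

Schedule: | J3 0-1 | J4 1-7 | J6 7-9 | J8 9-11 | J5 11-17 | J7 17-26 | J2 26-36 | J1 36-49 |
Completion: J1=49  J2=36  J3=1  J4=7  J5=17  J6=9  J7=26  J8=11
Turnaround (C−A): J1=49  J2=36  J3=1  J4=6  J5=14  J6=2  J7=19  J8=2

7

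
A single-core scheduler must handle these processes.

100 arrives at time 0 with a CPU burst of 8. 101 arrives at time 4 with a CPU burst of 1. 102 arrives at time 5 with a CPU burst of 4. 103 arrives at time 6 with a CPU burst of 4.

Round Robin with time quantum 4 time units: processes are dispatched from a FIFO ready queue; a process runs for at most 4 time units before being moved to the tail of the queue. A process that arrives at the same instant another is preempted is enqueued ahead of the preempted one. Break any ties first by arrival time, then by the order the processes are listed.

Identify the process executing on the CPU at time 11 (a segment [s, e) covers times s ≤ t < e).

102

Timeline: | 100 0-4 | 101 4-5 | 100 5-9 | 102 9-13 | 103 13-17 |
Completion: 100=9  101=5  102=13  103=17
Turnaround (C−A): 100=9  101=1  102=8  103=11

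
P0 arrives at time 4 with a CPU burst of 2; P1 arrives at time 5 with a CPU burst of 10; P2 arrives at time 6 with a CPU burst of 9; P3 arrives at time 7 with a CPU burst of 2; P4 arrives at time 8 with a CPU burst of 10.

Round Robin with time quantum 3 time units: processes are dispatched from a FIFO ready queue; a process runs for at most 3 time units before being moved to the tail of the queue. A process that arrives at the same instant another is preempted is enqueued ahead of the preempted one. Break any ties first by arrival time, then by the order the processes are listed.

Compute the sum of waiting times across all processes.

Schedule: | idle 0-4 | P0 4-6 | P1 6-9 | P2 9-12 | P3 12-14 | P4 14-17 | P1 17-20 | P2 20-23 | P4 23-26 | P1 26-29 | P2 29-32 | P4 32-35 | P1 35-36 | P4 36-37 |
Completion: P0=6  P1=36  P2=32  P3=14  P4=37
Waiting = turnaround − burst: P0=0, P1=21, P2=17, P3=5, P4=19
Total waiting = 0 + 21 + 17 + 5 + 19 = 62

62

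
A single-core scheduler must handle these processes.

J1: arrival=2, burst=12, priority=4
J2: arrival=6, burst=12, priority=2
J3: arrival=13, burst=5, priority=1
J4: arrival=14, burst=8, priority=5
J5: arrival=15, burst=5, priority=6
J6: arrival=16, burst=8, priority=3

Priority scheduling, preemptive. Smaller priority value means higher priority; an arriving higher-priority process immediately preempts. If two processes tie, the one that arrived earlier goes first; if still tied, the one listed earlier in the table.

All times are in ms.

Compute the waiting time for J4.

Gantt: | idle 0-2 | J1 2-6 | J2 6-13 | J3 13-18 | J2 18-23 | J6 23-31 | J1 31-39 | J4 39-47 | J5 47-52 |
Completion: J1=39  J2=23  J3=18  J4=47  J5=52  J6=31
Turnaround (C−A): J1=37  J2=17  J3=5  J4=33  J5=37  J6=15
Waiting(J4) = turnaround − burst = 33 − 8 = 25

25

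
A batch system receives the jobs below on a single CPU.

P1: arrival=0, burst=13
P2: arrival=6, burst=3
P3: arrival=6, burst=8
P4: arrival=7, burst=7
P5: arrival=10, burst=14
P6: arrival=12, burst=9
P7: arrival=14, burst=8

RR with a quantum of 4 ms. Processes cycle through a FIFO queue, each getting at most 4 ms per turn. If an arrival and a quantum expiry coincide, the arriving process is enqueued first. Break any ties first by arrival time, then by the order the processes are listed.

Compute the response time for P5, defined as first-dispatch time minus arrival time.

13

Timeline: | P1 0-8 | P2 8-11 | P3 11-15 | P4 15-19 | P1 19-23 | P5 23-27 | P6 27-31 | P7 31-35 | P3 35-39 | P4 39-42 | P1 42-43 | P5 43-47 | P6 47-51 | P7 51-55 | P5 55-59 | P6 59-60 | P5 60-62 |
Completion: P1=43  P2=11  P3=39  P4=42  P5=62  P6=60  P7=55
Turnaround (C−A): P1=43  P2=5  P3=33  P4=35  P5=52  P6=48  P7=41
Response(P5) = first start − arrival = 23 − 10 = 13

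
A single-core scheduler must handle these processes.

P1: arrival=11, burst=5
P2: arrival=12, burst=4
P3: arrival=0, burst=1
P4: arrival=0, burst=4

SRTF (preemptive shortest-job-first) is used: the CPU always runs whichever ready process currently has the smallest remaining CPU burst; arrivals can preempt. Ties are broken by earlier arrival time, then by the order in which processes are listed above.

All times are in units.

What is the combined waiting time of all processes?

5

Schedule: | P3 0-1 | P4 1-5 | idle 5-11 | P1 11-16 | P2 16-20 |
Completion: P1=16  P2=20  P3=1  P4=5
Turnaround (C−A): P1=5  P2=8  P3=1  P4=5
Waiting = turnaround − burst: P1=0, P2=4, P3=0, P4=1
Total waiting = 0 + 4 + 0 + 1 = 5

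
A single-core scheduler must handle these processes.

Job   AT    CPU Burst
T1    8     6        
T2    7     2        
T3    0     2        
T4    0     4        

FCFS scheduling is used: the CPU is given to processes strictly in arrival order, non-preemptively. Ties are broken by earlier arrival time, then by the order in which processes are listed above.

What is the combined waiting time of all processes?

3

Timeline: | T3 0-2 | T4 2-6 | idle 6-7 | T2 7-9 | T1 9-15 |
Completion: T1=15  T2=9  T3=2  T4=6
Turnaround (C−A): T1=7  T2=2  T3=2  T4=6
Waiting = turnaround − burst: T1=1, T2=0, T3=0, T4=2
Total waiting = 1 + 0 + 0 + 2 = 3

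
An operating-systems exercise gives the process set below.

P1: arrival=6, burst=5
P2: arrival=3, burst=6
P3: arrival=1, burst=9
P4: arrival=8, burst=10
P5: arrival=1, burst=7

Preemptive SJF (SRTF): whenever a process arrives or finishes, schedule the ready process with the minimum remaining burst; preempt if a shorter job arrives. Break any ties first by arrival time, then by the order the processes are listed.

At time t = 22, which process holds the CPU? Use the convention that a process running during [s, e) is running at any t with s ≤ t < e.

P3

Gantt: | idle 0-1 | P5 1-8 | P1 8-13 | P2 13-19 | P3 19-28 | P4 28-38 |
Completion: P1=13  P2=19  P3=28  P4=38  P5=8
Turnaround (C−A): P1=7  P2=16  P3=27  P4=30  P5=7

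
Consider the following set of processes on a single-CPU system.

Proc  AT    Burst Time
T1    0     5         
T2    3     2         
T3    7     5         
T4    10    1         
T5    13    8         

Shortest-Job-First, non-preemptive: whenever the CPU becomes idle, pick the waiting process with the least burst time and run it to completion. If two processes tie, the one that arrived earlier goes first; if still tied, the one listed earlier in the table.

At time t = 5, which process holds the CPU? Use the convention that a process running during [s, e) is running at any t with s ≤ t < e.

Timeline: | T1 0-5 | T2 5-7 | T3 7-12 | T4 12-13 | T5 13-21 |
Completion: T1=5  T2=7  T3=12  T4=13  T5=21

T2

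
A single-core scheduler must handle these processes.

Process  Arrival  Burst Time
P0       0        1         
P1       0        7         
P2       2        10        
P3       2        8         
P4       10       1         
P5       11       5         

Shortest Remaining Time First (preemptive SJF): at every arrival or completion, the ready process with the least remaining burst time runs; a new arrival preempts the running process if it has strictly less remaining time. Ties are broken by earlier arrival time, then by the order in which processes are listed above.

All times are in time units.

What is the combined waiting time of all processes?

33

Schedule: | P0 0-1 | P1 1-8 | P3 8-10 | P4 10-11 | P5 11-16 | P3 16-22 | P2 22-32 |
Completion: P0=1  P1=8  P2=32  P3=22  P4=11  P5=16
Waiting = turnaround − burst: P0=0, P1=1, P2=20, P3=12, P4=0, P5=0
Total waiting = 0 + 1 + 20 + 12 + 0 + 0 = 33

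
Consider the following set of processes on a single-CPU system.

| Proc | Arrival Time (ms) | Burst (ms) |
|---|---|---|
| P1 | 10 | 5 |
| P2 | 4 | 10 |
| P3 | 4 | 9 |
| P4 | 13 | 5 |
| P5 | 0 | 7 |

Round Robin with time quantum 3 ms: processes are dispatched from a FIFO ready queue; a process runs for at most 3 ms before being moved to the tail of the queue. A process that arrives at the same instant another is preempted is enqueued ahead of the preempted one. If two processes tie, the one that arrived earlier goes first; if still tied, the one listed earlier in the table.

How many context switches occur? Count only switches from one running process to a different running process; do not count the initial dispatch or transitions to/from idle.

12

Schedule: | P5 0-6 | P2 6-9 | P3 9-12 | P5 12-13 | P2 13-16 | P1 16-19 | P3 19-22 | P4 22-25 | P2 25-28 | P1 28-30 | P3 30-33 | P4 33-35 | P2 35-36 |
Completion: P1=30  P2=36  P3=33  P4=35  P5=13
Turnaround (C−A): P1=20  P2=32  P3=29  P4=22  P5=13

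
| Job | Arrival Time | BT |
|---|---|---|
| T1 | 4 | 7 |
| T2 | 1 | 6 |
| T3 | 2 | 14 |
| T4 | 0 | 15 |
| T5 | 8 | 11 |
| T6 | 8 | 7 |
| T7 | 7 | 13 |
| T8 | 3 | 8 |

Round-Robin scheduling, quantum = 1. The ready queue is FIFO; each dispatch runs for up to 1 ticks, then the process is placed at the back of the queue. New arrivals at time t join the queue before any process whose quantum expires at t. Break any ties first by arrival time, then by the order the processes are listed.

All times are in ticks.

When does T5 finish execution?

Schedule: | T4 0-1 | T2 1-2 | T4 2-3 | T3 3-4 | T2 4-5 | T8 5-6 | T4 6-7 | T1 7-8 | T3 8-9 | T2 9-10 | T8 10-11 | T7 11-12 | T4 12-13 | T5 13-14 | T6 14-15 | T1 15-16 | T3 16-17 | T2 17-18 | T8 18-19 | T7 19-20 | T4 20-21 | T5 21-22 | T6 22-23 | T1 23-24 | T3 24-25 | T2 25-26 | T8 26-27 | T7 27-28 | T4 28-29 | T5 29-30 | T6 30-31 | T1 31-32 | T3 32-33 | T2 33-34 | T8 34-35 | T7 35-36 | T4 36-37 | T5 37-38 | T6 38-39 | T1 39-40 | T3 40-41 | T8 41-42 | T7 42-43 | T4 43-44 | T5 44-45 | T6 45-46 | T1 46-47 | T3 47-48 | T8 48-49 | T7 49-50 | T4 50-51 | T5 51-52 | T6 52-53 | T1 53-54 | T3 54-55 | T8 55-56 | T7 56-57 | T4 57-58 | T5 58-59 | T6 59-60 | T3 60-61 | T7 61-62 | T4 62-63 | T5 63-64 | T3 64-65 | T7 65-66 | T4 66-67 | T5 67-68 | T3 68-69 | T7 69-70 | T4 70-71 | T5 71-72 | T3 72-73 | T7 73-74 | T4 74-75 | T5 75-76 | T3 76-77 | T7 77-78 | T4 78-79 | T3 79-80 | T7 80-81 |
Completion: T1=54  T2=34  T3=80  T4=79  T5=76  T6=60  T7=81  T8=56

76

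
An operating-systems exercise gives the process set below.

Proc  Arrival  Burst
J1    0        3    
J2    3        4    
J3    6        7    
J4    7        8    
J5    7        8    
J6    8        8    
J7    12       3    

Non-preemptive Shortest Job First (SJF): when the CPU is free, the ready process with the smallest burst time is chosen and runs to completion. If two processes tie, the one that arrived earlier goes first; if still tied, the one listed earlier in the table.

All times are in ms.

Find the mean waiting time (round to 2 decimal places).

Timeline: | J1 0-3 | J2 3-7 | J3 7-14 | J7 14-17 | J4 17-25 | J5 25-33 | J6 33-41 |
Completion: J1=3  J2=7  J3=14  J4=25  J5=33  J6=41  J7=17
Waiting times: J1=0, J2=0, J3=1, J4=10, J5=18, J6=25, J7=2
Average waiting = (0+0+1+10+18+25+2) / 7 = 56/7 = 8.00

8.00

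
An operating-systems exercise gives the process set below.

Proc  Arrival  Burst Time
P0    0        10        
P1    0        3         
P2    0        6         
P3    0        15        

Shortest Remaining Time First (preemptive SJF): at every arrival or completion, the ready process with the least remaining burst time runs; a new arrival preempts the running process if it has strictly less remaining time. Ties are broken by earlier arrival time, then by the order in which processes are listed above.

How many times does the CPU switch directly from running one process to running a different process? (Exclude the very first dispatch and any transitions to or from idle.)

Timeline: | P1 0-3 | P2 3-9 | P0 9-19 | P3 19-34 |
Completion: P0=19  P1=3  P2=9  P3=34
Turnaround (C−A): P0=19  P1=3  P2=9  P3=34

3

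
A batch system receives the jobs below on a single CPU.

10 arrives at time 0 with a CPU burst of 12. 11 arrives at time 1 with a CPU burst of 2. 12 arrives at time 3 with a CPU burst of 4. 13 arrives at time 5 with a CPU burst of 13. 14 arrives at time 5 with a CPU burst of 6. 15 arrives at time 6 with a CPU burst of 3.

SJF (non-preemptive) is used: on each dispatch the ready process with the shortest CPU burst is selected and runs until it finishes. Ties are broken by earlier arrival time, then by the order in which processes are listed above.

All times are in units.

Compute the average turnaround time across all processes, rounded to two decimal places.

18.50

Gantt: | 10 0-12 | 11 12-14 | 15 14-17 | 12 17-21 | 14 21-27 | 13 27-40 |
Completion: 10=12  11=14  12=21  13=40  14=27  15=17
Turnaround (C−A): 10=12  11=13  12=18  13=35  14=22  15=11
Turnaround times: 10=12, 11=13, 12=18, 13=35, 14=22, 15=11
Average turnaround = (12+13+18+35+22+11) / 6 = 111/6 = 18.50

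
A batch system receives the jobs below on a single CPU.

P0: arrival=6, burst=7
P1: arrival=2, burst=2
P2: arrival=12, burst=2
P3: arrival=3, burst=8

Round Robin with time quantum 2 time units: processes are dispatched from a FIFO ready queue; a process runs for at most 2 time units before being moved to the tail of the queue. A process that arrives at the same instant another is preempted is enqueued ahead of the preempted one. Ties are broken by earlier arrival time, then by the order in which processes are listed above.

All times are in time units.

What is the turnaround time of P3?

17

Gantt: | idle 0-2 | P1 2-4 | P3 4-6 | P0 6-8 | P3 8-10 | P0 10-12 | P3 12-14 | P2 14-16 | P0 16-18 | P3 18-20 | P0 20-21 |
Completion: P0=21  P1=4  P2=16  P3=20
Turnaround(P3) = completion − arrival = 20 − 3 = 17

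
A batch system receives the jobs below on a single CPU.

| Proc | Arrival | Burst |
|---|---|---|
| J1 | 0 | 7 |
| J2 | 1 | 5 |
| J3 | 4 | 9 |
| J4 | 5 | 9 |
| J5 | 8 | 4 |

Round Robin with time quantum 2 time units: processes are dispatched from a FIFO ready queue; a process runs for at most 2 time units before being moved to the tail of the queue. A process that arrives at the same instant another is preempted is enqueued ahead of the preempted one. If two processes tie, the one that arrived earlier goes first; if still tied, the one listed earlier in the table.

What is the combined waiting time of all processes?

80

Timeline: | J1 0-2 | J2 2-4 | J1 4-6 | J3 6-8 | J2 8-10 | J4 10-12 | J1 12-14 | J5 14-16 | J3 16-18 | J2 18-19 | J4 19-21 | J1 21-22 | J5 22-24 | J3 24-26 | J4 26-28 | J3 28-30 | J4 30-32 | J3 32-33 | J4 33-34 |
Completion: J1=22  J2=19  J3=33  J4=34  J5=24
Waiting = turnaround − burst: J1=15, J2=13, J3=20, J4=20, J5=12
Total waiting = 15 + 13 + 20 + 20 + 12 = 80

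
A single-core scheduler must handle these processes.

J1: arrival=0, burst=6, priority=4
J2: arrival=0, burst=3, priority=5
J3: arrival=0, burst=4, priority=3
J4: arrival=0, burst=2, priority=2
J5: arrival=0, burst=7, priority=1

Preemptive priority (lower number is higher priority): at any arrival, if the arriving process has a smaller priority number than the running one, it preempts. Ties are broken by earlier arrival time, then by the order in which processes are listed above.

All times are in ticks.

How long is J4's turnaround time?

Schedule: | J5 0-7 | J4 7-9 | J3 9-13 | J1 13-19 | J2 19-22 |
Completion: J1=19  J2=22  J3=13  J4=9  J5=7
Turnaround(J4) = completion − arrival = 9 − 0 = 9

9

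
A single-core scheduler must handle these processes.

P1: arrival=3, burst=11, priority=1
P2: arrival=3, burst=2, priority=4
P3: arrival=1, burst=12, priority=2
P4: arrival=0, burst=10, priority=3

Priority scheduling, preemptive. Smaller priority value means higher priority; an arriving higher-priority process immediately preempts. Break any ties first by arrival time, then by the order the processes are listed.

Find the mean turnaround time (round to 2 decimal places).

24.75

Gantt: | P4 0-1 | P3 1-3 | P1 3-14 | P3 14-24 | P4 24-33 | P2 33-35 |
Completion: P1=14  P2=35  P3=24  P4=33
Turnaround (C−A): P1=11  P2=32  P3=23  P4=33
Turnaround times: P1=11, P2=32, P3=23, P4=33
Average turnaround = (11+32+23+33) / 4 = 99/4 = 24.75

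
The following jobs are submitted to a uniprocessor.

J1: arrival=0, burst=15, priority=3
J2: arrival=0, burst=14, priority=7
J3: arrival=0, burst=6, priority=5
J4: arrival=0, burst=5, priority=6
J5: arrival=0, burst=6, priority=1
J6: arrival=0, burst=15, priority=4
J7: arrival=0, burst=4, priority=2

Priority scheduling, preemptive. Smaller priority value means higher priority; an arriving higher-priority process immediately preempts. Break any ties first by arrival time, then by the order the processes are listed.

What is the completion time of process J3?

46

Gantt: | J5 0-6 | J7 6-10 | J1 10-25 | J6 25-40 | J3 40-46 | J4 46-51 | J2 51-65 |
Completion: J1=25  J2=65  J3=46  J4=51  J5=6  J6=40  J7=10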